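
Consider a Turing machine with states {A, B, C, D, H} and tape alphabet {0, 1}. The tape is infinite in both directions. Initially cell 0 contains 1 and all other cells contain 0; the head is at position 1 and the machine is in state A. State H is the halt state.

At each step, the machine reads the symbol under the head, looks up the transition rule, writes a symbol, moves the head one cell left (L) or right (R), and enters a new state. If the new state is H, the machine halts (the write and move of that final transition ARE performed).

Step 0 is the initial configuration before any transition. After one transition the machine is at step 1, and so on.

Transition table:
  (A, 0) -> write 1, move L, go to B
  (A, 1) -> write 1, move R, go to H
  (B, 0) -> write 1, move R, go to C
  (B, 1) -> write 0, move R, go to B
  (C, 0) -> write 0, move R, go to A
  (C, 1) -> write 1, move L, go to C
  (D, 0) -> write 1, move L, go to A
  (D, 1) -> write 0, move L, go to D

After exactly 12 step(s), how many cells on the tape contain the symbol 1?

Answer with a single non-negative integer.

Answer: 3

Derivation:
Step 1: in state A at pos 1, read 0 -> (A,0)->write 1,move L,goto B. Now: state=B, head=0, tape[-1..2]=0110 (head:  ^)
Step 2: in state B at pos 0, read 1 -> (B,1)->write 0,move R,goto B. Now: state=B, head=1, tape[-1..2]=0010 (head:   ^)
Step 3: in state B at pos 1, read 1 -> (B,1)->write 0,move R,goto B. Now: state=B, head=2, tape[-1..3]=00000 (head:    ^)
Step 4: in state B at pos 2, read 0 -> (B,0)->write 1,move R,goto C. Now: state=C, head=3, tape[-1..4]=000100 (head:     ^)
Step 5: in state C at pos 3, read 0 -> (C,0)->write 0,move R,goto A. Now: state=A, head=4, tape[-1..5]=0001000 (head:      ^)
Step 6: in state A at pos 4, read 0 -> (A,0)->write 1,move L,goto B. Now: state=B, head=3, tape[-1..5]=0001010 (head:     ^)
Step 7: in state B at pos 3, read 0 -> (B,0)->write 1,move R,goto C. Now: state=C, head=4, tape[-1..5]=0001110 (head:      ^)
Step 8: in state C at pos 4, read 1 -> (C,1)->write 1,move L,goto C. Now: state=C, head=3, tape[-1..5]=0001110 (head:     ^)
Step 9: in state C at pos 3, read 1 -> (C,1)->write 1,move L,goto C. Now: state=C, head=2, tape[-1..5]=0001110 (head:    ^)
Step 10: in state C at pos 2, read 1 -> (C,1)->write 1,move L,goto C. Now: state=C, head=1, tape[-1..5]=0001110 (head:   ^)
Step 11: in state C at pos 1, read 0 -> (C,0)->write 0,move R,goto A. Now: state=A, head=2, tape[-1..5]=0001110 (head:    ^)
Step 12: in state A at pos 2, read 1 -> (A,1)->write 1,move R,goto H. Now: state=H, head=3, tape[-1..5]=0001110 (head:     ^)
Cells containing 1 after step 12: {2, 3, 4} -> 3 cell(s)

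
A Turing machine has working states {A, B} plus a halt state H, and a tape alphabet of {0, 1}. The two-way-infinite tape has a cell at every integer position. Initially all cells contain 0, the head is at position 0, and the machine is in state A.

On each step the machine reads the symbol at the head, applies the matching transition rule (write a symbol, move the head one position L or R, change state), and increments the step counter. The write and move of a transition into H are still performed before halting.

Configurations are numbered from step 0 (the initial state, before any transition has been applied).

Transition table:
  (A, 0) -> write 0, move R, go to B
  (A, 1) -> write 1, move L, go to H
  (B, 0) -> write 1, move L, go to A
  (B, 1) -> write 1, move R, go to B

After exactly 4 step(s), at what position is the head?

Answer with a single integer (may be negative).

Step 1: in state A at pos 0, read 0 -> (A,0)->write 0,move R,goto B. Now: state=B, head=1, tape[-1..2]=0000 (head:   ^)
Step 2: in state B at pos 1, read 0 -> (B,0)->write 1,move L,goto A. Now: state=A, head=0, tape[-1..2]=0010 (head:  ^)
Step 3: in state A at pos 0, read 0 -> (A,0)->write 0,move R,goto B. Now: state=B, head=1, tape[-1..2]=0010 (head:   ^)
Step 4: in state B at pos 1, read 1 -> (B,1)->write 1,move R,goto B. Now: state=B, head=2, tape[-1..3]=00100 (head:    ^)

Answer: 2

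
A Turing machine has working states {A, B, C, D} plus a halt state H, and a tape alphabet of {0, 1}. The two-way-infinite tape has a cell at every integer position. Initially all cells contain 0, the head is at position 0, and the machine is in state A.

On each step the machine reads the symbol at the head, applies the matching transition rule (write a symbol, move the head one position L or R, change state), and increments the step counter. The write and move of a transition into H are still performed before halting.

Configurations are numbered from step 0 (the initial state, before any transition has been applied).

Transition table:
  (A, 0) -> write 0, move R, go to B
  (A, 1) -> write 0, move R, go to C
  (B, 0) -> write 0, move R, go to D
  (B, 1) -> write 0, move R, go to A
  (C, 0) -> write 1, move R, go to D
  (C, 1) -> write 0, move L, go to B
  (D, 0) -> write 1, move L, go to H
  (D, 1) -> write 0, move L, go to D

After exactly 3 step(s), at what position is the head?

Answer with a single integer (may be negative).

Answer: 1

Derivation:
Step 1: in state A at pos 0, read 0 -> (A,0)->write 0,move R,goto B. Now: state=B, head=1, tape[-1..2]=0000 (head:   ^)
Step 2: in state B at pos 1, read 0 -> (B,0)->write 0,move R,goto D. Now: state=D, head=2, tape[-1..3]=00000 (head:    ^)
Step 3: in state D at pos 2, read 0 -> (D,0)->write 1,move L,goto H. Now: state=H, head=1, tape[-1..3]=00010 (head:   ^)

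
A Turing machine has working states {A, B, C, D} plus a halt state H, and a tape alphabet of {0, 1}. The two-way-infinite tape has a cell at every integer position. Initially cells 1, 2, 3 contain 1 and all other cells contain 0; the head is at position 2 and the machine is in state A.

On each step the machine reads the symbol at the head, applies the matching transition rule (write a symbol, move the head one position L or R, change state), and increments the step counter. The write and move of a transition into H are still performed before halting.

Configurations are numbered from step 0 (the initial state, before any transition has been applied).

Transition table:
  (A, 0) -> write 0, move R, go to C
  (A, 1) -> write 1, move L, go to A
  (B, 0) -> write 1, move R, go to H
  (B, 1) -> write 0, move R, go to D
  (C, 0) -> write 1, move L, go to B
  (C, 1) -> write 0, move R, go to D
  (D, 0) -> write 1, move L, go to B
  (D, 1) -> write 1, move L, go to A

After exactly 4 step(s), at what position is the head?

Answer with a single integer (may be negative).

Step 1: in state A at pos 2, read 1 -> (A,1)->write 1,move L,goto A. Now: state=A, head=1, tape[0..4]=01110 (head:  ^)
Step 2: in state A at pos 1, read 1 -> (A,1)->write 1,move L,goto A. Now: state=A, head=0, tape[-1..4]=001110 (head:  ^)
Step 3: in state A at pos 0, read 0 -> (A,0)->write 0,move R,goto C. Now: state=C, head=1, tape[-1..4]=001110 (head:   ^)
Step 4: in state C at pos 1, read 1 -> (C,1)->write 0,move R,goto D. Now: state=D, head=2, tape[-1..4]=000110 (head:    ^)

Answer: 2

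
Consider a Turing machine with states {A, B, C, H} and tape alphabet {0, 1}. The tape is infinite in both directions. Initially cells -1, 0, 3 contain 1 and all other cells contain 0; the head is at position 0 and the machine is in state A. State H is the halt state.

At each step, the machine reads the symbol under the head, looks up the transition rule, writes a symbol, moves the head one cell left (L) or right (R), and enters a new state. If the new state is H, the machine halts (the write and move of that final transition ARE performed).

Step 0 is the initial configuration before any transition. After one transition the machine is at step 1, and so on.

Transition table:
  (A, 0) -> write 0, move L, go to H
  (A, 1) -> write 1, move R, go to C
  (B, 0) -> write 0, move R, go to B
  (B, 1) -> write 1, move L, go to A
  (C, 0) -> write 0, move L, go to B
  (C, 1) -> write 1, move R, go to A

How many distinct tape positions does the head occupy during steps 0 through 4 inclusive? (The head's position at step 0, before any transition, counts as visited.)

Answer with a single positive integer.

Answer: 3

Derivation:
Step 1: in state A at pos 0, read 1 -> (A,1)->write 1,move R,goto C. Now: state=C, head=1, tape[-2..4]=0110010 (head:    ^)
Step 2: in state C at pos 1, read 0 -> (C,0)->write 0,move L,goto B. Now: state=B, head=0, tape[-2..4]=0110010 (head:   ^)
Step 3: in state B at pos 0, read 1 -> (B,1)->write 1,move L,goto A. Now: state=A, head=-1, tape[-2..4]=0110010 (head:  ^)
Step 4: in state A at pos -1, read 1 -> (A,1)->write 1,move R,goto C. Now: state=C, head=0, tape[-2..4]=0110010 (head:   ^)
Head positions at steps 0..4: starting at 0, distinct positions visited = {-1, 0, 1} -> 3 position(s)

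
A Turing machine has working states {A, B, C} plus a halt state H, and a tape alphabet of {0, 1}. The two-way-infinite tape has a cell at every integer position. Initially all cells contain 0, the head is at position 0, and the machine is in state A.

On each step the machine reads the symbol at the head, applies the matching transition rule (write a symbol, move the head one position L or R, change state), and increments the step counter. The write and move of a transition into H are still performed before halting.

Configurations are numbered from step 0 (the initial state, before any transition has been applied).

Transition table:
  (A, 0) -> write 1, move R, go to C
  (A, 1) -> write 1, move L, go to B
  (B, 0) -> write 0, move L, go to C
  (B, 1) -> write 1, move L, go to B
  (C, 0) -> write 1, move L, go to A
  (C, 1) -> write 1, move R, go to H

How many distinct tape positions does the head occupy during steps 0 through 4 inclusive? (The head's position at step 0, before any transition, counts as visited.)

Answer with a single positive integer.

Step 1: in state A at pos 0, read 0 -> (A,0)->write 1,move R,goto C. Now: state=C, head=1, tape[-1..2]=0100 (head:   ^)
Step 2: in state C at pos 1, read 0 -> (C,0)->write 1,move L,goto A. Now: state=A, head=0, tape[-1..2]=0110 (head:  ^)
Step 3: in state A at pos 0, read 1 -> (A,1)->write 1,move L,goto B. Now: state=B, head=-1, tape[-2..2]=00110 (head:  ^)
Step 4: in state B at pos -1, read 0 -> (B,0)->write 0,move L,goto C. Now: state=C, head=-2, tape[-3..2]=000110 (head:  ^)
Head positions at steps 0..4: starting at 0, distinct positions visited = {-2, -1, 0, 1} -> 4 position(s)

Answer: 4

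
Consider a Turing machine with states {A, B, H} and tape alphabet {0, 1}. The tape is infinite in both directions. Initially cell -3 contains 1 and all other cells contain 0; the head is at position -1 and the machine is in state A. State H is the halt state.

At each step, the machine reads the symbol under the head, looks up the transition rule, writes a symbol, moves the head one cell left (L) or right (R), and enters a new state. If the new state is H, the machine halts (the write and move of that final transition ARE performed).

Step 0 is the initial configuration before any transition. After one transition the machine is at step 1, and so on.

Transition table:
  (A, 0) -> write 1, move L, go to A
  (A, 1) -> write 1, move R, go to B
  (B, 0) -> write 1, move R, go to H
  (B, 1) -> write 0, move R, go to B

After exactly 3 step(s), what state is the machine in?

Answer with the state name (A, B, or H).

Answer: B

Derivation:
Step 1: in state A at pos -1, read 0 -> (A,0)->write 1,move L,goto A. Now: state=A, head=-2, tape[-4..0]=01010 (head:   ^)
Step 2: in state A at pos -2, read 0 -> (A,0)->write 1,move L,goto A. Now: state=A, head=-3, tape[-4..0]=01110 (head:  ^)
Step 3: in state A at pos -3, read 1 -> (A,1)->write 1,move R,goto B. Now: state=B, head=-2, tape[-4..0]=01110 (head:   ^)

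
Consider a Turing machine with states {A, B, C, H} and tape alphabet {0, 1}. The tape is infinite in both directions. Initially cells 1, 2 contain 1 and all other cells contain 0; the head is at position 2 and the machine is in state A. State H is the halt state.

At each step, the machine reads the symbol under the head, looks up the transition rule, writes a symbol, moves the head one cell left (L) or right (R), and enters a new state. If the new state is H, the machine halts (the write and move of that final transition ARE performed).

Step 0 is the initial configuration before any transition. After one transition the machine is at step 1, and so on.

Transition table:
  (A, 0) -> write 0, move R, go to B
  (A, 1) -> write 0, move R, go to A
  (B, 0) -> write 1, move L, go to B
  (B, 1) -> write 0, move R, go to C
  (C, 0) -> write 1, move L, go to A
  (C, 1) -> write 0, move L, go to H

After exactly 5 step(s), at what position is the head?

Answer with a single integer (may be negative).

Answer: 1

Derivation:
Step 1: in state A at pos 2, read 1 -> (A,1)->write 0,move R,goto A. Now: state=A, head=3, tape[0..4]=01000 (head:    ^)
Step 2: in state A at pos 3, read 0 -> (A,0)->write 0,move R,goto B. Now: state=B, head=4, tape[0..5]=010000 (head:     ^)
Step 3: in state B at pos 4, read 0 -> (B,0)->write 1,move L,goto B. Now: state=B, head=3, tape[0..5]=010010 (head:    ^)
Step 4: in state B at pos 3, read 0 -> (B,0)->write 1,move L,goto B. Now: state=B, head=2, tape[0..5]=010110 (head:   ^)
Step 5: in state B at pos 2, read 0 -> (B,0)->write 1,move L,goto B. Now: state=B, head=1, tape[0..5]=011110 (head:  ^)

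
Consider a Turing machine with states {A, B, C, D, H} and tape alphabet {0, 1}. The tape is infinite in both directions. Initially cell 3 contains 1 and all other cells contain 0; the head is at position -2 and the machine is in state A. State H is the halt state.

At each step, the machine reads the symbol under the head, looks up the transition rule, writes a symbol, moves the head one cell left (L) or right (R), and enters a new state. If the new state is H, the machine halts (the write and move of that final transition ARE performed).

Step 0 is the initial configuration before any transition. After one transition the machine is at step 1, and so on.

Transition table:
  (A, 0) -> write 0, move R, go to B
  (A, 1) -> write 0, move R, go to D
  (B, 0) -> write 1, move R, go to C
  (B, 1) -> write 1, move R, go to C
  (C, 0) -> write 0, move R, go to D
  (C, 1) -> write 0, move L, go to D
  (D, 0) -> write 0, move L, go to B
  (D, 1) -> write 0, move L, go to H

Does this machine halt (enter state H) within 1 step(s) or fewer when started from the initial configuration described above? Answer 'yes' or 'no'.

Step 1: in state A at pos -2, read 0 -> (A,0)->write 0,move R,goto B. Now: state=B, head=-1, tape[-3..4]=00000010 (head:   ^)
After 1 step(s): state = B (not H) -> not halted within 1 -> no

Answer: no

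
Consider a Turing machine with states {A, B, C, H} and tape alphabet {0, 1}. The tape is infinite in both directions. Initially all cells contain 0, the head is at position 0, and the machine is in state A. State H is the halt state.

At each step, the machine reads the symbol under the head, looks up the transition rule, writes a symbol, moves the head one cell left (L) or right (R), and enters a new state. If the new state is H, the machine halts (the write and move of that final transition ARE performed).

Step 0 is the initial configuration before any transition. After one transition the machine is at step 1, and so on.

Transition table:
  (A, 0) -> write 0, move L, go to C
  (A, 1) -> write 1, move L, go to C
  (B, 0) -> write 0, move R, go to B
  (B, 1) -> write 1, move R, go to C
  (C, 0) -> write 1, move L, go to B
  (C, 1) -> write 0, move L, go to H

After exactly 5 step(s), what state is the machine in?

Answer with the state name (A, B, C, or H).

Step 1: in state A at pos 0, read 0 -> (A,0)->write 0,move L,goto C. Now: state=C, head=-1, tape[-2..1]=0000 (head:  ^)
Step 2: in state C at pos -1, read 0 -> (C,0)->write 1,move L,goto B. Now: state=B, head=-2, tape[-3..1]=00100 (head:  ^)
Step 3: in state B at pos -2, read 0 -> (B,0)->write 0,move R,goto B. Now: state=B, head=-1, tape[-3..1]=00100 (head:   ^)
Step 4: in state B at pos -1, read 1 -> (B,1)->write 1,move R,goto C. Now: state=C, head=0, tape[-3..1]=00100 (head:    ^)
Step 5: in state C at pos 0, read 0 -> (C,0)->write 1,move L,goto B. Now: state=B, head=-1, tape[-3..1]=00110 (head:   ^)

Answer: B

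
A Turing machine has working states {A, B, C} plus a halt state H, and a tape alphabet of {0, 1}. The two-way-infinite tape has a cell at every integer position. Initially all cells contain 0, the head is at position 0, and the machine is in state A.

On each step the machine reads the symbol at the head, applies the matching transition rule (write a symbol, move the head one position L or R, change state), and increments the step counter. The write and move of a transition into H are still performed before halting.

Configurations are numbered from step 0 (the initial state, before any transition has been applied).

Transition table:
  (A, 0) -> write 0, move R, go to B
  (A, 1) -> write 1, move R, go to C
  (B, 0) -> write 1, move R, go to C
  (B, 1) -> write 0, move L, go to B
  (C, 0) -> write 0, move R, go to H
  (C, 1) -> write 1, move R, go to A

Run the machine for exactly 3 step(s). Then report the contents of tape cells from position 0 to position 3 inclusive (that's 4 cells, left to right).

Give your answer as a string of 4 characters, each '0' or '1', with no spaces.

Answer: 0100

Derivation:
Step 1: in state A at pos 0, read 0 -> (A,0)->write 0,move R,goto B. Now: state=B, head=1, tape[-1..2]=0000 (head:   ^)
Step 2: in state B at pos 1, read 0 -> (B,0)->write 1,move R,goto C. Now: state=C, head=2, tape[-1..3]=00100 (head:    ^)
Step 3: in state C at pos 2, read 0 -> (C,0)->write 0,move R,goto H. Now: state=H, head=3, tape[-1..4]=001000 (head:     ^)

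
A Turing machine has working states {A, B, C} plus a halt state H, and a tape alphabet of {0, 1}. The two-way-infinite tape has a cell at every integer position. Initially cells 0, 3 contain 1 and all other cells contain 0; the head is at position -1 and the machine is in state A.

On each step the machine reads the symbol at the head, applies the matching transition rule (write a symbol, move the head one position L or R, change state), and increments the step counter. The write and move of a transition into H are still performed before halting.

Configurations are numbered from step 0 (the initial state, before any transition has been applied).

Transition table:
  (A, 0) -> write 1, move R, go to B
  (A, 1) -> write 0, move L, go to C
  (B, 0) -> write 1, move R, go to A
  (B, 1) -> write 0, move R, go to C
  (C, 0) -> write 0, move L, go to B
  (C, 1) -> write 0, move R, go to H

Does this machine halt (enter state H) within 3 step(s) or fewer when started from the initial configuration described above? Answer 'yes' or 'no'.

Step 1: in state A at pos -1, read 0 -> (A,0)->write 1,move R,goto B. Now: state=B, head=0, tape[-2..4]=0110010 (head:   ^)
Step 2: in state B at pos 0, read 1 -> (B,1)->write 0,move R,goto C. Now: state=C, head=1, tape[-2..4]=0100010 (head:    ^)
Step 3: in state C at pos 1, read 0 -> (C,0)->write 0,move L,goto B. Now: state=B, head=0, tape[-2..4]=0100010 (head:   ^)
After 3 step(s): state = B (not H) -> not halted within 3 -> no

Answer: no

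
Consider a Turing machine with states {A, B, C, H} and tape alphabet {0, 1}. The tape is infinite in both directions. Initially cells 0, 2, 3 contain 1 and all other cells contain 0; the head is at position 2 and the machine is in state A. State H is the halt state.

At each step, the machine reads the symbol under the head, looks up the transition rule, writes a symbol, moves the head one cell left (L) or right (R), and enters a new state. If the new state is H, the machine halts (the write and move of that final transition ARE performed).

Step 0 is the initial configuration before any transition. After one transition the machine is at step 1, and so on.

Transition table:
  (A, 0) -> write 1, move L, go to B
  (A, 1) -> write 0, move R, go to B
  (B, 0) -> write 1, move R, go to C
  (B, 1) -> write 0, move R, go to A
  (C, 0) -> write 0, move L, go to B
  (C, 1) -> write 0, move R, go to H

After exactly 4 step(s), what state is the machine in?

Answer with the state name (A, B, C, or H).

Step 1: in state A at pos 2, read 1 -> (A,1)->write 0,move R,goto B. Now: state=B, head=3, tape[-1..4]=010010 (head:     ^)
Step 2: in state B at pos 3, read 1 -> (B,1)->write 0,move R,goto A. Now: state=A, head=4, tape[-1..5]=0100000 (head:      ^)
Step 3: in state A at pos 4, read 0 -> (A,0)->write 1,move L,goto B. Now: state=B, head=3, tape[-1..5]=0100010 (head:     ^)
Step 4: in state B at pos 3, read 0 -> (B,0)->write 1,move R,goto C. Now: state=C, head=4, tape[-1..5]=0100110 (head:      ^)

Answer: C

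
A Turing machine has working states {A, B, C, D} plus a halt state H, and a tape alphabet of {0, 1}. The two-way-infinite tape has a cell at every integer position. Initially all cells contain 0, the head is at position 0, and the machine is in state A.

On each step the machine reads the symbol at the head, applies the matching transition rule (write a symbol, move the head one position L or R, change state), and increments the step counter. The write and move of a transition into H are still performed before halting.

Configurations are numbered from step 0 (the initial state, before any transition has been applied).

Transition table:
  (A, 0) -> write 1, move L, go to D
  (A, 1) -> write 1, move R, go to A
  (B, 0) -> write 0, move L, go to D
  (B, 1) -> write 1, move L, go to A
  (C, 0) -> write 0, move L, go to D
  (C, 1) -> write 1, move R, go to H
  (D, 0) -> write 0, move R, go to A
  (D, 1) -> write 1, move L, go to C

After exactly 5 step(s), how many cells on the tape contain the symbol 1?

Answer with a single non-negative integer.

Step 1: in state A at pos 0, read 0 -> (A,0)->write 1,move L,goto D. Now: state=D, head=-1, tape[-2..1]=0010 (head:  ^)
Step 2: in state D at pos -1, read 0 -> (D,0)->write 0,move R,goto A. Now: state=A, head=0, tape[-2..1]=0010 (head:   ^)
Step 3: in state A at pos 0, read 1 -> (A,1)->write 1,move R,goto A. Now: state=A, head=1, tape[-2..2]=00100 (head:    ^)
Step 4: in state A at pos 1, read 0 -> (A,0)->write 1,move L,goto D. Now: state=D, head=0, tape[-2..2]=00110 (head:   ^)
Step 5: in state D at pos 0, read 1 -> (D,1)->write 1,move L,goto C. Now: state=C, head=-1, tape[-2..2]=00110 (head:  ^)
Cells containing 1 after step 5: {0, 1} -> 2 cell(s)

Answer: 2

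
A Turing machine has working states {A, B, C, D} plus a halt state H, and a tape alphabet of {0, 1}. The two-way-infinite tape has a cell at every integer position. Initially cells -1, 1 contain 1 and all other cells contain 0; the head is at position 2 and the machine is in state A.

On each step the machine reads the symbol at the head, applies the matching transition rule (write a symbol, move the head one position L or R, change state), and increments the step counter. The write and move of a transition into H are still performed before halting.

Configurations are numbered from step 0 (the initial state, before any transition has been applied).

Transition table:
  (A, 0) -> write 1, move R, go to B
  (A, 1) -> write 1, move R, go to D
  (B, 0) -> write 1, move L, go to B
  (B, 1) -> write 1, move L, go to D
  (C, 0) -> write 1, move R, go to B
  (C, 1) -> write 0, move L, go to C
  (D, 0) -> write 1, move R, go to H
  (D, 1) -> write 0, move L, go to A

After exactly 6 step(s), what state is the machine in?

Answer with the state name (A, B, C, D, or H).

Step 1: in state A at pos 2, read 0 -> (A,0)->write 1,move R,goto B. Now: state=B, head=3, tape[-2..4]=0101100 (head:      ^)
Step 2: in state B at pos 3, read 0 -> (B,0)->write 1,move L,goto B. Now: state=B, head=2, tape[-2..4]=0101110 (head:     ^)
Step 3: in state B at pos 2, read 1 -> (B,1)->write 1,move L,goto D. Now: state=D, head=1, tape[-2..4]=0101110 (head:    ^)
Step 4: in state D at pos 1, read 1 -> (D,1)->write 0,move L,goto A. Now: state=A, head=0, tape[-2..4]=0100110 (head:   ^)
Step 5: in state A at pos 0, read 0 -> (A,0)->write 1,move R,goto B. Now: state=B, head=1, tape[-2..4]=0110110 (head:    ^)
Step 6: in state B at pos 1, read 0 -> (B,0)->write 1,move L,goto B. Now: state=B, head=0, tape[-2..4]=0111110 (head:   ^)

Answer: B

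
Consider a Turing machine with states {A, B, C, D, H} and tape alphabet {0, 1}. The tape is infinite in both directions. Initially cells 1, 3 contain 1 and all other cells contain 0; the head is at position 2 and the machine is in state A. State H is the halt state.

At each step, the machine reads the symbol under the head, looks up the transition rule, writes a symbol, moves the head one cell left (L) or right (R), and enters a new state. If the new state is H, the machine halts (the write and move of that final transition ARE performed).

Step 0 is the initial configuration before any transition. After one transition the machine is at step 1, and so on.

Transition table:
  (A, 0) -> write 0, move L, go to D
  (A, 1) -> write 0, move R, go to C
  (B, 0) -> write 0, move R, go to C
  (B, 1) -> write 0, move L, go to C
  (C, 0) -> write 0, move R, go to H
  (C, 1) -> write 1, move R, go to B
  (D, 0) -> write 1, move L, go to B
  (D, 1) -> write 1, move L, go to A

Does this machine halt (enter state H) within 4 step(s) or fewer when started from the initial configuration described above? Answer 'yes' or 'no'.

Step 1: in state A at pos 2, read 0 -> (A,0)->write 0,move L,goto D. Now: state=D, head=1, tape[0..4]=01010 (head:  ^)
Step 2: in state D at pos 1, read 1 -> (D,1)->write 1,move L,goto A. Now: state=A, head=0, tape[-1..4]=001010 (head:  ^)
Step 3: in state A at pos 0, read 0 -> (A,0)->write 0,move L,goto D. Now: state=D, head=-1, tape[-2..4]=0001010 (head:  ^)
Step 4: in state D at pos -1, read 0 -> (D,0)->write 1,move L,goto B. Now: state=B, head=-2, tape[-3..4]=00101010 (head:  ^)
After 4 step(s): state = B (not H) -> not halted within 4 -> no

Answer: no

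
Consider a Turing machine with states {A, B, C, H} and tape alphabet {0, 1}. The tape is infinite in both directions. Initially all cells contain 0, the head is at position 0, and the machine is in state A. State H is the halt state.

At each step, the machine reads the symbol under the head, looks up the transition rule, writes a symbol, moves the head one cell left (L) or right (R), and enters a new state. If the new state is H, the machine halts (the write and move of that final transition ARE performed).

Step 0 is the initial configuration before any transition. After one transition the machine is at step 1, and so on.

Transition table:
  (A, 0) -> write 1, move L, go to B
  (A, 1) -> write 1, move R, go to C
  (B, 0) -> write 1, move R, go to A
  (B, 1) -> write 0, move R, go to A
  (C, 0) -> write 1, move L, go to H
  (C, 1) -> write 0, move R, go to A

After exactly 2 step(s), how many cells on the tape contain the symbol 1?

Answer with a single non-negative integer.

Step 1: in state A at pos 0, read 0 -> (A,0)->write 1,move L,goto B. Now: state=B, head=-1, tape[-2..1]=0010 (head:  ^)
Step 2: in state B at pos -1, read 0 -> (B,0)->write 1,move R,goto A. Now: state=A, head=0, tape[-2..1]=0110 (head:   ^)
Cells containing 1 after step 2: {-1, 0} -> 2 cell(s)

Answer: 2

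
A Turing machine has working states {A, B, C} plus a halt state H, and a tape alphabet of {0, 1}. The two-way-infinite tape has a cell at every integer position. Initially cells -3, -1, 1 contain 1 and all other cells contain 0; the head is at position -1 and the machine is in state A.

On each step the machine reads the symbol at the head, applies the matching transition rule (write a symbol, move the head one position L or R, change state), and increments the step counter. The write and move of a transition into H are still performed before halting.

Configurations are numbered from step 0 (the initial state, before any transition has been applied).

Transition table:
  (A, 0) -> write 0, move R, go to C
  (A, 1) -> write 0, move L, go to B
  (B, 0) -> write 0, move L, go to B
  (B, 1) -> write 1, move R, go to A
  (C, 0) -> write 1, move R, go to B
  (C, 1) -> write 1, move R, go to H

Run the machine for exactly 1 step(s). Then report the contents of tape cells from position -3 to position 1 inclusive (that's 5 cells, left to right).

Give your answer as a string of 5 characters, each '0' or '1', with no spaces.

Answer: 10001

Derivation:
Step 1: in state A at pos -1, read 1 -> (A,1)->write 0,move L,goto B. Now: state=B, head=-2, tape[-4..2]=0100010 (head:   ^)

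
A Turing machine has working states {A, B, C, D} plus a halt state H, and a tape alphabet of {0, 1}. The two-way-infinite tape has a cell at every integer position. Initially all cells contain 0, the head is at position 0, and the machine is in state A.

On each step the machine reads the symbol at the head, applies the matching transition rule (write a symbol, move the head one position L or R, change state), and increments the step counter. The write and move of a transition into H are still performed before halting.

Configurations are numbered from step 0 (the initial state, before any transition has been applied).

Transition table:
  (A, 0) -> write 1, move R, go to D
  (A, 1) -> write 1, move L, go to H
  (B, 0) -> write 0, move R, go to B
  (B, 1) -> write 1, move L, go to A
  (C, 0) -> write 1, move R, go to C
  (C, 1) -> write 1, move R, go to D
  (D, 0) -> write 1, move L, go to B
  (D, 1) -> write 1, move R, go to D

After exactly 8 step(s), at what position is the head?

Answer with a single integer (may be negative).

Answer: 0

Derivation:
Step 1: in state A at pos 0, read 0 -> (A,0)->write 1,move R,goto D. Now: state=D, head=1, tape[-1..2]=0100 (head:   ^)
Step 2: in state D at pos 1, read 0 -> (D,0)->write 1,move L,goto B. Now: state=B, head=0, tape[-1..2]=0110 (head:  ^)
Step 3: in state B at pos 0, read 1 -> (B,1)->write 1,move L,goto A. Now: state=A, head=-1, tape[-2..2]=00110 (head:  ^)
Step 4: in state A at pos -1, read 0 -> (A,0)->write 1,move R,goto D. Now: state=D, head=0, tape[-2..2]=01110 (head:   ^)
Step 5: in state D at pos 0, read 1 -> (D,1)->write 1,move R,goto D. Now: state=D, head=1, tape[-2..2]=01110 (head:    ^)
Step 6: in state D at pos 1, read 1 -> (D,1)->write 1,move R,goto D. Now: state=D, head=2, tape[-2..3]=011100 (head:     ^)
Step 7: in state D at pos 2, read 0 -> (D,0)->write 1,move L,goto B. Now: state=B, head=1, tape[-2..3]=011110 (head:    ^)
Step 8: in state B at pos 1, read 1 -> (B,1)->write 1,move L,goto A. Now: state=A, head=0, tape[-2..3]=011110 (head:   ^)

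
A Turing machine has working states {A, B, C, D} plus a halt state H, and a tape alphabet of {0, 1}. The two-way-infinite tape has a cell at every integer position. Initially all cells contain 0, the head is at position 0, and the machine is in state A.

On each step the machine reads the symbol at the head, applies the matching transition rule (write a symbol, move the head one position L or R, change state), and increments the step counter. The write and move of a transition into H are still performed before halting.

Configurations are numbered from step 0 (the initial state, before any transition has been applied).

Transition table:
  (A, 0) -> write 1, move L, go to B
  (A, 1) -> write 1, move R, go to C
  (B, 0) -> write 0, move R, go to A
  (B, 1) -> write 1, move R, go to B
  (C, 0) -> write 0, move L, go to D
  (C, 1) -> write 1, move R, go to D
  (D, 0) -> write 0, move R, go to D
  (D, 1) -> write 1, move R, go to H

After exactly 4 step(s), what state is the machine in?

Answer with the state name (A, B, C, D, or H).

Answer: D

Derivation:
Step 1: in state A at pos 0, read 0 -> (A,0)->write 1,move L,goto B. Now: state=B, head=-1, tape[-2..1]=0010 (head:  ^)
Step 2: in state B at pos -1, read 0 -> (B,0)->write 0,move R,goto A. Now: state=A, head=0, tape[-2..1]=0010 (head:   ^)
Step 3: in state A at pos 0, read 1 -> (A,1)->write 1,move R,goto C. Now: state=C, head=1, tape[-2..2]=00100 (head:    ^)
Step 4: in state C at pos 1, read 0 -> (C,0)->write 0,move L,goto D. Now: state=D, head=0, tape[-2..2]=00100 (head:   ^)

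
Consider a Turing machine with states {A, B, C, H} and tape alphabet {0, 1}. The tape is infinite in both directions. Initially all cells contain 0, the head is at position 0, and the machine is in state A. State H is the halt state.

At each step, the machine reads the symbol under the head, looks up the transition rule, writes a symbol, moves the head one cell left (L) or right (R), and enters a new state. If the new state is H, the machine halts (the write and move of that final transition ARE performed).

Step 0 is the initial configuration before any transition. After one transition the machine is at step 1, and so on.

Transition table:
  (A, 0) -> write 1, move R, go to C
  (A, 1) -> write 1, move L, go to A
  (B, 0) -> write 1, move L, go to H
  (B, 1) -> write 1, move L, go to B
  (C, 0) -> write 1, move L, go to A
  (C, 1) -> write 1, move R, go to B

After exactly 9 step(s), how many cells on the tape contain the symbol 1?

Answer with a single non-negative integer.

Answer: 4

Derivation:
Step 1: in state A at pos 0, read 0 -> (A,0)->write 1,move R,goto C. Now: state=C, head=1, tape[-1..2]=0100 (head:   ^)
Step 2: in state C at pos 1, read 0 -> (C,0)->write 1,move L,goto A. Now: state=A, head=0, tape[-1..2]=0110 (head:  ^)
Step 3: in state A at pos 0, read 1 -> (A,1)->write 1,move L,goto A. Now: state=A, head=-1, tape[-2..2]=00110 (head:  ^)
Step 4: in state A at pos -1, read 0 -> (A,0)->write 1,move R,goto C. Now: state=C, head=0, tape[-2..2]=01110 (head:   ^)
Step 5: in state C at pos 0, read 1 -> (C,1)->write 1,move R,goto B. Now: state=B, head=1, tape[-2..2]=01110 (head:    ^)
Step 6: in state B at pos 1, read 1 -> (B,1)->write 1,move L,goto B. Now: state=B, head=0, tape[-2..2]=01110 (head:   ^)
Step 7: in state B at pos 0, read 1 -> (B,1)->write 1,move L,goto B. Now: state=B, head=-1, tape[-2..2]=01110 (head:  ^)
Step 8: in state B at pos -1, read 1 -> (B,1)->write 1,move L,goto B. Now: state=B, head=-2, tape[-3..2]=001110 (head:  ^)
Step 9: in state B at pos -2, read 0 -> (B,0)->write 1,move L,goto H. Now: state=H, head=-3, tape[-4..2]=0011110 (head:  ^)
Cells containing 1 after step 9: {-2, -1, 0, 1} -> 4 cell(s)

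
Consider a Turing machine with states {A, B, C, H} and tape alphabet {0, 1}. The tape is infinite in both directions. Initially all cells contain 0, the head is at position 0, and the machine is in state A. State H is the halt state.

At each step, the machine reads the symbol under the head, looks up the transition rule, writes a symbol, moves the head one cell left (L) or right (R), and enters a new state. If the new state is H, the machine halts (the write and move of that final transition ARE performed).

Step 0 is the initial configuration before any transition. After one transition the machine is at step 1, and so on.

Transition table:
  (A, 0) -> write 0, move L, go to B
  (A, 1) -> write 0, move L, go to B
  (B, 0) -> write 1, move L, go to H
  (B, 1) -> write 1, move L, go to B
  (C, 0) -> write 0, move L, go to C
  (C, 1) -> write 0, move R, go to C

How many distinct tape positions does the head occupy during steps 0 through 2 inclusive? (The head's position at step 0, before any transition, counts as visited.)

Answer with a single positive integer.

Step 1: in state A at pos 0, read 0 -> (A,0)->write 0,move L,goto B. Now: state=B, head=-1, tape[-2..1]=0000 (head:  ^)
Step 2: in state B at pos -1, read 0 -> (B,0)->write 1,move L,goto H. Now: state=H, head=-2, tape[-3..1]=00100 (head:  ^)
Head positions at steps 0..2: starting at 0, distinct positions visited = {-2, -1, 0} -> 3 position(s)

Answer: 3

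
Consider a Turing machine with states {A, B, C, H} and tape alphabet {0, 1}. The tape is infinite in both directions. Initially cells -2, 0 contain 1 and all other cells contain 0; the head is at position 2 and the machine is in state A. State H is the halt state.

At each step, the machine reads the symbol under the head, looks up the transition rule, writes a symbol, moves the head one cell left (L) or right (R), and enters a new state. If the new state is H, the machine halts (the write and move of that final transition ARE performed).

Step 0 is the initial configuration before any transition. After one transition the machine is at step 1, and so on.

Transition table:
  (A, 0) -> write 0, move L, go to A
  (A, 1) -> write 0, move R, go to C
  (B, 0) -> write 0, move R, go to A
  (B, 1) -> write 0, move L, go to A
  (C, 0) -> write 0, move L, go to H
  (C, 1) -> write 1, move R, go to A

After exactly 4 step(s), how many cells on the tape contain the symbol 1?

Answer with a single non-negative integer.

Step 1: in state A at pos 2, read 0 -> (A,0)->write 0,move L,goto A. Now: state=A, head=1, tape[-3..3]=0101000 (head:     ^)
Step 2: in state A at pos 1, read 0 -> (A,0)->write 0,move L,goto A. Now: state=A, head=0, tape[-3..3]=0101000 (head:    ^)
Step 3: in state A at pos 0, read 1 -> (A,1)->write 0,move R,goto C. Now: state=C, head=1, tape[-3..3]=0100000 (head:     ^)
Step 4: in state C at pos 1, read 0 -> (C,0)->write 0,move L,goto H. Now: state=H, head=0, tape[-3..3]=0100000 (head:    ^)
Cells containing 1 after step 4: {-2} -> 1 cell(s)

Answer: 1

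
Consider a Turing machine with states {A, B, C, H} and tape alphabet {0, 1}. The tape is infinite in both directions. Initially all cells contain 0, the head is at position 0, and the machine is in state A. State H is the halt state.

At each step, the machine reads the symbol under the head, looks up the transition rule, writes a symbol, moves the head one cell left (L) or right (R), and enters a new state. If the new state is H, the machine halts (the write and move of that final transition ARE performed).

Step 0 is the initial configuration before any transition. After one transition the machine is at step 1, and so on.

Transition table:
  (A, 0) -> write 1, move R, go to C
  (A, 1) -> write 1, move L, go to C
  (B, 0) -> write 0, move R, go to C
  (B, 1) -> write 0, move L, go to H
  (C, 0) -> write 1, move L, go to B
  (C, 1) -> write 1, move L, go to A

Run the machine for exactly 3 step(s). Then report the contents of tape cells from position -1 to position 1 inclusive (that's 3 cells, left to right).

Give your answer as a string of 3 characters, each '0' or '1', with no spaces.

Answer: 001

Derivation:
Step 1: in state A at pos 0, read 0 -> (A,0)->write 1,move R,goto C. Now: state=C, head=1, tape[-1..2]=0100 (head:   ^)
Step 2: in state C at pos 1, read 0 -> (C,0)->write 1,move L,goto B. Now: state=B, head=0, tape[-1..2]=0110 (head:  ^)
Step 3: in state B at pos 0, read 1 -> (B,1)->write 0,move L,goto H. Now: state=H, head=-1, tape[-2..2]=00010 (head:  ^)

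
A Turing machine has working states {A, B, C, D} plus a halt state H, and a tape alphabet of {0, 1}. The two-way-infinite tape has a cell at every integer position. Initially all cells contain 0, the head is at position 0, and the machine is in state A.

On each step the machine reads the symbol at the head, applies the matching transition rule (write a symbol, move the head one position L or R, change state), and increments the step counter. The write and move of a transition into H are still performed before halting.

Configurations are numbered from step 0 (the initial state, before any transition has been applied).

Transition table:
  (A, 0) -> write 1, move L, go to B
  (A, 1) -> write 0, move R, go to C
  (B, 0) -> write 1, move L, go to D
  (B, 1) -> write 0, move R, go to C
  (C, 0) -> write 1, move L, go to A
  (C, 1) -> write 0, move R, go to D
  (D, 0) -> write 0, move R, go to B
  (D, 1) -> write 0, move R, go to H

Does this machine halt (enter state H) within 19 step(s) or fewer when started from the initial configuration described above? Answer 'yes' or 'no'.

Step 1: in state A at pos 0, read 0 -> (A,0)->write 1,move L,goto B. Now: state=B, head=-1, tape[-2..1]=0010 (head:  ^)
Step 2: in state B at pos -1, read 0 -> (B,0)->write 1,move L,goto D. Now: state=D, head=-2, tape[-3..1]=00110 (head:  ^)
Step 3: in state D at pos -2, read 0 -> (D,0)->write 0,move R,goto B. Now: state=B, head=-1, tape[-3..1]=00110 (head:   ^)
Step 4: in state B at pos -1, read 1 -> (B,1)->write 0,move R,goto C. Now: state=C, head=0, tape[-3..1]=00010 (head:    ^)
Step 5: in state C at pos 0, read 1 -> (C,1)->write 0,move R,goto D. Now: state=D, head=1, tape[-3..2]=000000 (head:     ^)
Step 6: in state D at pos 1, read 0 -> (D,0)->write 0,move R,goto B. Now: state=B, head=2, tape[-3..3]=0000000 (head:      ^)
Step 7: in state B at pos 2, read 0 -> (B,0)->write 1,move L,goto D. Now: state=D, head=1, tape[-3..3]=0000010 (head:     ^)
Step 8: in state D at pos 1, read 0 -> (D,0)->write 0,move R,goto B. Now: state=B, head=2, tape[-3..3]=0000010 (head:      ^)
Step 9: in state B at pos 2, read 1 -> (B,1)->write 0,move R,goto C. Now: state=C, head=3, tape[-3..4]=00000000 (head:       ^)
Step 10: in state C at pos 3, read 0 -> (C,0)->write 1,move L,goto A. Now: state=A, head=2, tape[-3..4]=00000010 (head:      ^)
Step 11: in state A at pos 2, read 0 -> (A,0)->write 1,move L,goto B. Now: state=B, head=1, tape[-3..4]=00000110 (head:     ^)
Step 12: in state B at pos 1, read 0 -> (B,0)->write 1,move L,goto D. Now: state=D, head=0, tape[-3..4]=00001110 (head:    ^)
Step 13: in state D at pos 0, read 0 -> (D,0)->write 0,move R,goto B. Now: state=B, head=1, tape[-3..4]=00001110 (head:     ^)
Step 14: in state B at pos 1, read 1 -> (B,1)->write 0,move R,goto C. Now: state=C, head=2, tape[-3..4]=00000110 (head:      ^)
Step 15: in state C at pos 2, read 1 -> (C,1)->write 0,move R,goto D. Now: state=D, head=3, tape[-3..4]=00000010 (head:       ^)
Step 16: in state D at pos 3, read 1 -> (D,1)->write 0,move R,goto H. Now: state=H, head=4, tape[-3..5]=000000000 (head:        ^)
State H reached at step 16; 16 <= 19 -> yes

Answer: yes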